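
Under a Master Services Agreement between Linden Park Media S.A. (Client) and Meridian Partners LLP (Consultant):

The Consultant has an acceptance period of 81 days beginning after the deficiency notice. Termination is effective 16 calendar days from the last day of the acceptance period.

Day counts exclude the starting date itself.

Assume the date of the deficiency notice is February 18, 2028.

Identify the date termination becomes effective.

The last day of the acceptance period: February 18, 2028 + 81 days = May 9, 2028.
The date termination becomes effective: May 9, 2028 + 16 days = May 25, 2028.

May 25, 2028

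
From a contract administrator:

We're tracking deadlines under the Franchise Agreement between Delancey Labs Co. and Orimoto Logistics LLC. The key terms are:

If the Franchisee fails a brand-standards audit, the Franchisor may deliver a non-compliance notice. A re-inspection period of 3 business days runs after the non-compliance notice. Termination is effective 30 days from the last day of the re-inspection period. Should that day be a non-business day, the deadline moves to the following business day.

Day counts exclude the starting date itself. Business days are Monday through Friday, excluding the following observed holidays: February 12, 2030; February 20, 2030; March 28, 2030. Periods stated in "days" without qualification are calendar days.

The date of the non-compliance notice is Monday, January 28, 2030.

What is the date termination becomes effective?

March 4, 2030

The last day of the re-inspection period: counting 3 business days from Monday, January 28, 2030 (Jan 29, Jan 30, Jan 31, skipping weekends) reaches Thursday, January 31, 2030.
The date termination becomes effective: January 31, 2030 + 30 days = March 2, 2030. That falls on a Saturday, so it rolls to the next business day, Monday, March 4, 2030.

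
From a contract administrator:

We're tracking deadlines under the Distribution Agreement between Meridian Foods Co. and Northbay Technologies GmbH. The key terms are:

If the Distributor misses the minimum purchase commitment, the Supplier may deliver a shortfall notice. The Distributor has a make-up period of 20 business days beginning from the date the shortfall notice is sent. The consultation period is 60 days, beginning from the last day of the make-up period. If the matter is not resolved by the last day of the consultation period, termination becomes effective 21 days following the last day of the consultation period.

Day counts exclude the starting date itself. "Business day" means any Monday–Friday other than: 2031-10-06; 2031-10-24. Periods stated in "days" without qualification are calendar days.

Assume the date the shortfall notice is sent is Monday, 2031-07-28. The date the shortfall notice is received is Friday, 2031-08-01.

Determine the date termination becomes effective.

From Monday, 2031-07-28, 20 business days (Jul 29, Jul 30, Jul 31, Aug 1, …, Aug 21, Aug 22, Aug 25, skipping weekends) brings us to Monday, 2031-08-25, which is the last day of the make-up period.
Adding 60 calendar days to 2031-08-25 gives 2031-10-24, which is the last day of the consultation period.
The date termination becomes effective: 21 calendar days after 2031-10-24 is 2031-11-14.

2031-11-14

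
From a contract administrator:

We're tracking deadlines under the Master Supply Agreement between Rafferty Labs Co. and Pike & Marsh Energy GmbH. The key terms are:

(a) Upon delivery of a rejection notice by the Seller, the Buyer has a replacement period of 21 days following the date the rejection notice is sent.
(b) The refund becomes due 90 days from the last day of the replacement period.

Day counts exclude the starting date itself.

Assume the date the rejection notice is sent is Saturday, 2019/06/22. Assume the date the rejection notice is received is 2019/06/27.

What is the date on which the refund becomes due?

2019/10/11

The last day of the replacement period: 21 calendar days after 2019/06/22 is 2019/07/13.
Adding 90 calendar days to 2019/07/13 gives 2019/10/11, which is the date on which the refund becomes due.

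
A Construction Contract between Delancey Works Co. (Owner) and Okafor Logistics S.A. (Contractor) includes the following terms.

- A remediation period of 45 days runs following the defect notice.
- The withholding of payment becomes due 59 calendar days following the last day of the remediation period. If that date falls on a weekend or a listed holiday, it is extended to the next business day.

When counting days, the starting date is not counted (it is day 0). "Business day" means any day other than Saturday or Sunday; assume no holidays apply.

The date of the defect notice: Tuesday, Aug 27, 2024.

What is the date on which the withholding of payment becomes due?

Adding 45 calendar days to Aug 27, 2024 gives Oct 11, 2024, which is the last day of the remediation period.
The date on which the withholding of payment becomes due: 59 calendar days after Oct 11, 2024 is Dec 9, 2024. Dec 9, 2024 is a Monday, so no roll-forward applies.

Dec 9, 2024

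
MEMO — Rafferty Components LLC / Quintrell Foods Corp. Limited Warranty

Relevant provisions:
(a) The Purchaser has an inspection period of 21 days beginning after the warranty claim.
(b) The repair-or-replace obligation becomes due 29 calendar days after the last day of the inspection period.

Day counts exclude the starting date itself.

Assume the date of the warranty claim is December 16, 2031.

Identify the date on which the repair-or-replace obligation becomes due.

February 4, 2032

The last day of the inspection period: December 16, 2031 + 21 days = January 6, 2032.
Adding 29 calendar days to January 6, 2032 gives February 4, 2032, which is the date on which the repair-or-replace obligation becomes due.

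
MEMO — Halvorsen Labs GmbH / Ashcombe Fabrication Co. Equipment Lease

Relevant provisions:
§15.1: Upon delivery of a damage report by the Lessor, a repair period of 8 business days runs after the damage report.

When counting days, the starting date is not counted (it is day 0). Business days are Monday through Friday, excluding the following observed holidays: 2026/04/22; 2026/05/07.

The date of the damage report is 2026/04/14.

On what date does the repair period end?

2026/04/27

From Tuesday, 2026/04/14, 8 business days (Apr 15, Apr 16, Apr 17, Apr 20, Apr 21, Apr 23, Apr 24, Apr 27, skipping weekends and the listed holiday on Apr 22) brings us to Monday, 2026/04/27, which is the last day of the repair period.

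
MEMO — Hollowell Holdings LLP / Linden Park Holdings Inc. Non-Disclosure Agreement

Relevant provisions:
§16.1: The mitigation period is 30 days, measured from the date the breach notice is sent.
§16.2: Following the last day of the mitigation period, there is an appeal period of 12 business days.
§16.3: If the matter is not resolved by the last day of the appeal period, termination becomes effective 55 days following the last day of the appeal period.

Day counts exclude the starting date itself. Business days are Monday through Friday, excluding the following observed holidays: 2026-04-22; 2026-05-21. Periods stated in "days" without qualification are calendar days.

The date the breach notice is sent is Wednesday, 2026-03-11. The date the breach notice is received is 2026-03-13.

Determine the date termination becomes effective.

2026-06-23

The last day of the mitigation period: 2026-03-11 + 30 days = 2026-04-10.
From Friday, 2026-04-10, 12 business days (Apr 13, Apr 14, Apr 15, Apr 16, …, Apr 27, Apr 28, Apr 29, skipping weekends and the listed holiday on Apr 22) brings us to Wednesday, 2026-04-29, which is the last day of the appeal period.
The date termination becomes effective: 55 calendar days after 2026-04-29 is 2026-06-23.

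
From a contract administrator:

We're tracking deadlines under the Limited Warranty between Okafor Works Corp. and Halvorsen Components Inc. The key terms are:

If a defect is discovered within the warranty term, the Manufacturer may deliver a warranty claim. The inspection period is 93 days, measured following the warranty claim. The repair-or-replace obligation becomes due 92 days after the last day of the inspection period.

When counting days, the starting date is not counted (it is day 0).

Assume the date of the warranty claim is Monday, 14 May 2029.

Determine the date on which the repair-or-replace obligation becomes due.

Adding 93 calendar days to 14 May 2029 gives 15 August 2029, which is the last day of the inspection period.
The date on which the repair-or-replace obligation becomes due: 15 August 2029 + 92 days = 15 November 2029.

15 November 2029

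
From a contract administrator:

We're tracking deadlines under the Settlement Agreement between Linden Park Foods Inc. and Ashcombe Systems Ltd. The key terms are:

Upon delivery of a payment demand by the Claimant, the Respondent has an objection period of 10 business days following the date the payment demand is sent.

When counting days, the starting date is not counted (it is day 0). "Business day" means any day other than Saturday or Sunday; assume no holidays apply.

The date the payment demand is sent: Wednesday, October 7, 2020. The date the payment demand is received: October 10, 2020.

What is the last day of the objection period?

The last day of the objection period: 10 business days after Wednesday, October 7, 2020, skipping weekends — Oct 8, Oct 9, Oct 12, Oct 13, Oct 14, Oct 15, Oct 16, Oct 19, Oct 20, Oct 21 — lands on Wednesday, October 21, 2020.

October 21, 2020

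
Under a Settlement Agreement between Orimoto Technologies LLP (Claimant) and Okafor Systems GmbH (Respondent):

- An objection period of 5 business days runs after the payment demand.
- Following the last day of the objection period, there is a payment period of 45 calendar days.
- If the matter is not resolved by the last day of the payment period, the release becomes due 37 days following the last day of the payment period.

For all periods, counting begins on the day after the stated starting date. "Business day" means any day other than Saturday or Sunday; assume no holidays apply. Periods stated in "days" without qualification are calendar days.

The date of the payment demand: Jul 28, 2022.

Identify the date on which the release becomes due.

Oct 25, 2022

The last day of the objection period: counting 5 business days from Thursday, Jul 28, 2022 (Jul 29, Aug 1, Aug 2, Aug 3, Aug 4, skipping weekends) reaches Thursday, Aug 4, 2022.
The last day of the payment period: Aug 4, 2022 + 45 days = Sep 18, 2022.
Adding 37 calendar days to Sep 18, 2022 gives Oct 25, 2022, which is the date on which the release becomes due.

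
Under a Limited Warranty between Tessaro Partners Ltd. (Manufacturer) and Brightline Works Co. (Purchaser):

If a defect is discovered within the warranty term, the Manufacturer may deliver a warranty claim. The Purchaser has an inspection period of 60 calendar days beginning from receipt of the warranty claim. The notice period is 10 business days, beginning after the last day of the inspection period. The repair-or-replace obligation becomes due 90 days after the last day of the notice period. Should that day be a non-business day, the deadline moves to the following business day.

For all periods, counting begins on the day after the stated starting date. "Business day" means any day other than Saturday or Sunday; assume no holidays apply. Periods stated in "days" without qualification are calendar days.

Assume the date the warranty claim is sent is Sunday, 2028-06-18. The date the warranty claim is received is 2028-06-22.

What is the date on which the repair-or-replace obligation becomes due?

The last day of the inspection period: 2028-06-22 + 60 days = 2028-08-21.
The last day of the notice period: 10 business days after Monday, 2028-08-21, skipping weekends — Aug 22, Aug 23, Aug 24, Aug 25, Aug 28, Aug 29, Aug 30, Aug 31, Sep 1, Sep 4 — lands on Monday, 2028-09-04.
The date on which the repair-or-replace obligation becomes due: 2028-09-04 + 90 days = 2028-12-03. That falls on a Sunday, so it rolls to the next business day, Monday, 2028-12-04.

2028-12-04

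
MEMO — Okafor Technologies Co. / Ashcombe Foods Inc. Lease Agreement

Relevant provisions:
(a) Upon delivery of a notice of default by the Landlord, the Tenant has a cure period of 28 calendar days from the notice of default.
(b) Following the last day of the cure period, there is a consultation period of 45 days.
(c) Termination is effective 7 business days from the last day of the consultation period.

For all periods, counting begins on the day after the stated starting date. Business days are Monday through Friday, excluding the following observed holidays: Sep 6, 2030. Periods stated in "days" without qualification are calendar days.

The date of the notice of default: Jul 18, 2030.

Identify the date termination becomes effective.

Oct 8, 2030

The last day of the cure period: Jul 18, 2030 + 28 days = Aug 15, 2030.
The last day of the consultation period: Aug 15, 2030 + 45 days = Sep 29, 2030.
The date termination becomes effective: counting 7 business days from Sunday, Sep 29, 2030 (Sep 30, Oct 1, Oct 2, Oct 3, Oct 4, Oct 7, Oct 8, skipping weekends) reaches Tuesday, Oct 8, 2030.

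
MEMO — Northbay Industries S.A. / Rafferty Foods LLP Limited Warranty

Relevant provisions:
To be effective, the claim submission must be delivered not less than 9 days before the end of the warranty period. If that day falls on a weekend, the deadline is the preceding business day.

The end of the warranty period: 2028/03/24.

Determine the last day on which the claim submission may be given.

2028/03/15

Counting back 9 calendar days from 2028/03/24 gives 2028/03/15. That is a Wednesday, so no adjustment is needed.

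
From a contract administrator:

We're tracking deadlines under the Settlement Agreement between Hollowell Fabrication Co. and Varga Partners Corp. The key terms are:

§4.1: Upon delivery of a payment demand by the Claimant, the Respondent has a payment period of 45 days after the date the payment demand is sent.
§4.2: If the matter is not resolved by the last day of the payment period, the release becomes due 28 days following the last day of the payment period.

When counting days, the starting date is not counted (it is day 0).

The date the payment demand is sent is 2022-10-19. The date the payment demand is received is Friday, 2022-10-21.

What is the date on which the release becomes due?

2022-12-31

Adding 45 calendar days to 2022-10-19 gives 2022-12-03, which is the last day of the payment period.
Adding 28 calendar days to 2022-12-03 gives 2022-12-31, which is the date on which the release becomes due.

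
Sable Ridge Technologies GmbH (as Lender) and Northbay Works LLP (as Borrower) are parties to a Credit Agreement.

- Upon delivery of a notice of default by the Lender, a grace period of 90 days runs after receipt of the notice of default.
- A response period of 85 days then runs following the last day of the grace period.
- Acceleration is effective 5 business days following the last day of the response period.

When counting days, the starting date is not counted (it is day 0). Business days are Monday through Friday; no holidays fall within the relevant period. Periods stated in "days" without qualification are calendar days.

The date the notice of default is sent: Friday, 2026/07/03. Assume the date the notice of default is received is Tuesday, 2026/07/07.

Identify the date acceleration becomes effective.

2027/01/05

The last day of the grace period: 2026/07/07 + 90 days = 2026/10/05.
The last day of the response period: 2026/10/05 + 85 days = 2026/12/29.
The date acceleration becomes effective: counting 5 business days from Tuesday, 2026/12/29 (Dec 30, Dec 31, Jan 1, Jan 4, Jan 5, skipping weekends) reaches Tuesday, 2027/01/05.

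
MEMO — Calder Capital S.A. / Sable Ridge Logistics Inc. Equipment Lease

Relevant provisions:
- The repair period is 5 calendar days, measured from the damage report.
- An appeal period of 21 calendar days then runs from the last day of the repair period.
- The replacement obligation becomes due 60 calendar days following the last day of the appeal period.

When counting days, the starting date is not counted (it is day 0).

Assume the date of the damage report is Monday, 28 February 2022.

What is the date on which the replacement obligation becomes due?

The last day of the repair period: 5 calendar days after 28 February 2022 is 5 March 2022.
The last day of the appeal period: 5 March 2022 + 21 days = 26 March 2022.
The date on which the replacement obligation becomes due: 26 March 2022 + 60 days = 25 May 2022.

25 May 2022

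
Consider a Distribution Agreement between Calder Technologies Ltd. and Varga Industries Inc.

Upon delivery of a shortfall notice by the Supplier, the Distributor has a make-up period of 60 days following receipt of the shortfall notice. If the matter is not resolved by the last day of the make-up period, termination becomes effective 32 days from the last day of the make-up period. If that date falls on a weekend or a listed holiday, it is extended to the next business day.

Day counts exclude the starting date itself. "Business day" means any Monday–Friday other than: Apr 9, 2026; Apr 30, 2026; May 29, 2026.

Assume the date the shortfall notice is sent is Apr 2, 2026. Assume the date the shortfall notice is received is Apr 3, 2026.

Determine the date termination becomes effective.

The last day of the make-up period: 60 calendar days after Apr 3, 2026 is Jun 2, 2026.
The date termination becomes effective: Jun 2, 2026 + 32 days = Jul 4, 2026. That falls on a Saturday, so it rolls to the next business day, Monday, Jul 6, 2026.

Jul 6, 2026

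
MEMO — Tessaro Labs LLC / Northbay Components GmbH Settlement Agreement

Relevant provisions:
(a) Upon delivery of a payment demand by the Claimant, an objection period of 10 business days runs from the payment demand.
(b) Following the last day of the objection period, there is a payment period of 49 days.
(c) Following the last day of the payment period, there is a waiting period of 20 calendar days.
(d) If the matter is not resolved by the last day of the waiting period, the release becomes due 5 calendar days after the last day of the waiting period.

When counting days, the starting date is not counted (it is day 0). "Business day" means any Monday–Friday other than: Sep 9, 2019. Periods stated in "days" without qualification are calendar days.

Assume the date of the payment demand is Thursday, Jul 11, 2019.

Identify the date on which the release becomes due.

Oct 7, 2019

The last day of the objection period: 10 business days after Thursday, Jul 11, 2019, skipping weekends — Jul 12, Jul 15, Jul 16, Jul 17, Jul 18, Jul 19, Jul 22, Jul 23, Jul 24, Jul 25 — lands on Thursday, Jul 25, 2019.
The last day of the payment period: 49 calendar days after Jul 25, 2019 is Sep 12, 2019.
The last day of the waiting period: Sep 12, 2019 + 20 days = Oct 2, 2019.
The date on which the release becomes due: 5 calendar days after Oct 2, 2019 is Oct 7, 2019.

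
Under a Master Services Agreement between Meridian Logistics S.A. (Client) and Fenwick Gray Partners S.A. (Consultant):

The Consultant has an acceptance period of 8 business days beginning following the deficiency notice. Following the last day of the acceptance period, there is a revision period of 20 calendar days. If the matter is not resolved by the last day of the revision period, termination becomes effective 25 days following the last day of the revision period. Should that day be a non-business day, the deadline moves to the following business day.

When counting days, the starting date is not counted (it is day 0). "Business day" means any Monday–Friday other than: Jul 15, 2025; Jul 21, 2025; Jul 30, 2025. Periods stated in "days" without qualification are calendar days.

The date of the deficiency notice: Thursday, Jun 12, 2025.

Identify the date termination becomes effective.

The last day of the acceptance period: 8 business days after Thursday, Jun 12, 2025, skipping weekends — Jun 13, Jun 16, Jun 17, Jun 18, Jun 19, Jun 20, Jun 23, Jun 24 — lands on Tuesday, Jun 24, 2025.
Adding 20 calendar days to Jun 24, 2025 gives Jul 14, 2025, which is the last day of the revision period.
Adding 25 calendar days to Jul 14, 2025 gives Aug 8, 2025, which is the date termination becomes effective. Aug 8, 2025 is a Friday and is not a listed holiday, so no roll-forward applies.

Aug 8, 2025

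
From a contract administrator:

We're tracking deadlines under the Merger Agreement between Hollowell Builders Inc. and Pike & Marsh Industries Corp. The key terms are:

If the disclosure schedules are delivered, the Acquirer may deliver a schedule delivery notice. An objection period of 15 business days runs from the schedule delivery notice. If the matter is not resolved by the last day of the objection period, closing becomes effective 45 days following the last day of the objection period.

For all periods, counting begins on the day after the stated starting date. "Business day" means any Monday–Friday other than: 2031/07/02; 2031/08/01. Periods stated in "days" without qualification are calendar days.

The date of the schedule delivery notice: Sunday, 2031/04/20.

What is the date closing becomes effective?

From Sunday, 2031/04/20, 15 business days (Apr 21, Apr 22, Apr 23, Apr 24, …, May 7, May 8, May 9, skipping weekends) brings us to Friday, 2031/05/09, which is the last day of the objection period.
Adding 45 calendar days to 2031/05/09 gives 2031/06/23, which is the date closing becomes effective.

2031/06/23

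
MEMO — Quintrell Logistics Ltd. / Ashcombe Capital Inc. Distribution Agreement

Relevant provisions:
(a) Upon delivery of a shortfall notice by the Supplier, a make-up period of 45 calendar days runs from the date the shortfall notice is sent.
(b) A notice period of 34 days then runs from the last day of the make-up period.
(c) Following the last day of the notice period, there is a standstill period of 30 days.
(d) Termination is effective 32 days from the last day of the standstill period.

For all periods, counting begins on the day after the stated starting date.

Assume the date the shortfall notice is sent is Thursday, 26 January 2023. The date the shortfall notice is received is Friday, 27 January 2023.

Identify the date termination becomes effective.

16 June 2023

The last day of the make-up period: 45 calendar days after 26 January 2023 is 12 March 2023.
Adding 34 calendar days to 12 March 2023 gives 15 April 2023, which is the last day of the notice period.
The last day of the standstill period: 30 calendar days after 15 April 2023 is 15 May 2023.
The date termination becomes effective: 32 calendar days after 15 May 2023 is 16 June 2023.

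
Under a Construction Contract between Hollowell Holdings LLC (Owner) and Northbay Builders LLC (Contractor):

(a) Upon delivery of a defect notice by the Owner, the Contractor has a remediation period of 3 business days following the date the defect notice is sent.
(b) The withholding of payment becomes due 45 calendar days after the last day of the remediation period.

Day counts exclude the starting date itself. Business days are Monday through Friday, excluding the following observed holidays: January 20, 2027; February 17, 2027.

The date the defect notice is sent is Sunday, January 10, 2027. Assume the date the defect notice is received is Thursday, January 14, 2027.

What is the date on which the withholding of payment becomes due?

From Sunday, January 10, 2027, 3 business days (Jan 11, Jan 12, Jan 13, skipping weekends) brings us to Wednesday, January 13, 2027, which is the last day of the remediation period.
Adding 45 calendar days to January 13, 2027 gives February 27, 2027, which is the date on which the withholding of payment becomes due.

February 27, 2027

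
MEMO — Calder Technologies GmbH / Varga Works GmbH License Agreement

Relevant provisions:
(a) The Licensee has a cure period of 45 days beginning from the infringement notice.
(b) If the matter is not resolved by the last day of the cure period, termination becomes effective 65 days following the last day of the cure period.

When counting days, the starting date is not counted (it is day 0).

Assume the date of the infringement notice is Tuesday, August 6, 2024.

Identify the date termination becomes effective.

Adding 45 calendar days to August 6, 2024 gives September 20, 2024, which is the last day of the cure period.
The date termination becomes effective: 65 calendar days after September 20, 2024 is November 24, 2024.

November 24, 2024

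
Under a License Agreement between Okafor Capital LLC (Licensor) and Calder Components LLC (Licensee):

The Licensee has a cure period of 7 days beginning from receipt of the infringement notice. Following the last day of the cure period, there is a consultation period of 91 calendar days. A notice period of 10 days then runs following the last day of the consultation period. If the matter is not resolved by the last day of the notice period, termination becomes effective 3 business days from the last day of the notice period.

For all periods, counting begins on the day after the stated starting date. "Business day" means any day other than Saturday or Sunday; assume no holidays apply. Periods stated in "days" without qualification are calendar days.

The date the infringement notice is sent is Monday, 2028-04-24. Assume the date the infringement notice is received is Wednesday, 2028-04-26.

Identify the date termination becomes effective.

The last day of the cure period: 7 calendar days after 2028-04-26 is 2028-05-03.
The last day of the consultation period: 2028-05-03 + 91 days = 2028-08-02.
Adding 10 calendar days to 2028-08-02 gives 2028-08-12, which is the last day of the notice period.
The date termination becomes effective: 3 business days after Saturday, 2028-08-12, skipping weekends — Aug 14, Aug 15, Aug 16 — lands on Wednesday, 2028-08-16.

2028-08-16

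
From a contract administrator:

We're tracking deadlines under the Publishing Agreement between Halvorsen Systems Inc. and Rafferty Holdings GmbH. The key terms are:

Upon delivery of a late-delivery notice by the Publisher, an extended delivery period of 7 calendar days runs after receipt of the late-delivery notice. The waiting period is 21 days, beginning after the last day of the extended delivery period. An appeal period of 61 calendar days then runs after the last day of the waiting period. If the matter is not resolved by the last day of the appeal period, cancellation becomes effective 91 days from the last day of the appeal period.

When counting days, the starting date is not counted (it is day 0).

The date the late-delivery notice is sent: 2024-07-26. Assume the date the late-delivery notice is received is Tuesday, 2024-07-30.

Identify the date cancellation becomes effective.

2025-01-26

The last day of the extended delivery period: 7 calendar days after 2024-07-30 is 2024-08-06.
Adding 21 calendar days to 2024-08-06 gives 2024-08-27, which is the last day of the waiting period.
Adding 61 calendar days to 2024-08-27 gives 2024-10-27, which is the last day of the appeal period.
The date cancellation becomes effective: 2024-10-27 + 91 days = 2025-01-26.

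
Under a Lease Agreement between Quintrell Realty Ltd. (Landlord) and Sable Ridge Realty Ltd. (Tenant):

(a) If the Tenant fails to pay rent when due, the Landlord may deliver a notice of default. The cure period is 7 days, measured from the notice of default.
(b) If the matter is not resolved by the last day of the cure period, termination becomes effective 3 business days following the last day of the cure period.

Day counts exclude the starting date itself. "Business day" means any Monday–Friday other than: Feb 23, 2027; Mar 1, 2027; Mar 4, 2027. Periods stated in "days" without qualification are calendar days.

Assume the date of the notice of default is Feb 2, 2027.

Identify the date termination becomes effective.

Adding 7 calendar days to Feb 2, 2027 gives Feb 9, 2027, which is the last day of the cure period.
From Tuesday, Feb 9, 2027, 3 business days (Feb 10, Feb 11, Feb 12, skipping weekends) brings us to Friday, Feb 12, 2027, which is the date termination becomes effective.

Feb 12, 2027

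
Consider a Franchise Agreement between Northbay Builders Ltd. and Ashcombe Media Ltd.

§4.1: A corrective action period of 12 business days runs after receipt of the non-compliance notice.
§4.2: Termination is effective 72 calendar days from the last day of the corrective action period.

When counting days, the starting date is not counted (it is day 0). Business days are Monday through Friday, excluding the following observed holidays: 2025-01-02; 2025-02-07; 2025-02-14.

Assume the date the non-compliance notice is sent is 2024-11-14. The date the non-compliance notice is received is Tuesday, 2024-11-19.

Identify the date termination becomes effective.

The last day of the corrective action period: counting 12 business days from Tuesday, 2024-11-19 (Nov 20, Nov 21, Nov 22, Nov 25, …, Dec 3, Dec 4, Dec 5, skipping weekends) reaches Thursday, 2024-12-05.
The date termination becomes effective: 72 calendar days after 2024-12-05 is 2025-02-15.

2025-02-15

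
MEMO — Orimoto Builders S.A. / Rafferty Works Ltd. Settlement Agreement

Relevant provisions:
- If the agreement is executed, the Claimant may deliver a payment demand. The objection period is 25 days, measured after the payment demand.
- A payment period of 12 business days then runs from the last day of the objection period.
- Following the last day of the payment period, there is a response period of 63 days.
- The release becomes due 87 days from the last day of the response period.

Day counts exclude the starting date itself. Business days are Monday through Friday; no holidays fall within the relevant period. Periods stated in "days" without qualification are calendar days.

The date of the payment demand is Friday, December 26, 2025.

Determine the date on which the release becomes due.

July 5, 2026

Adding 25 calendar days to December 26, 2025 gives January 20, 2026, which is the last day of the objection period.
The last day of the payment period: counting 12 business days from Tuesday, January 20, 2026 (Jan 21, Jan 22, Jan 23, Jan 26, …, Feb 3, Feb 4, Feb 5, skipping weekends) reaches Thursday, February 5, 2026.
Adding 63 calendar days to February 5, 2026 gives April 9, 2026, which is the last day of the response period.
The date on which the release becomes due: April 9, 2026 + 87 days = July 5, 2026.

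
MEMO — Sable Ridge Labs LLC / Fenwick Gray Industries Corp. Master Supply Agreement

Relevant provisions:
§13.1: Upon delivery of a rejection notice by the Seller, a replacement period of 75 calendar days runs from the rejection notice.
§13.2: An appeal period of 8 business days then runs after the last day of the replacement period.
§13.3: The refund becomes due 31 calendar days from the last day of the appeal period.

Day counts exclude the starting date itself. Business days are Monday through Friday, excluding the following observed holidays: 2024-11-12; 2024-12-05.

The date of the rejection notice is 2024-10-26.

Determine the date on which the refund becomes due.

2025-02-21

The last day of the replacement period: 2024-10-26 + 75 days = 2025-01-09.
From Thursday, 2025-01-09, 8 business days (Jan 10, Jan 13, Jan 14, Jan 15, Jan 16, Jan 17, Jan 20, Jan 21, skipping weekends) brings us to Tuesday, 2025-01-21, which is the last day of the appeal period.
The date on which the refund becomes due: 31 calendar days after 2025-01-21 is 2025-02-21.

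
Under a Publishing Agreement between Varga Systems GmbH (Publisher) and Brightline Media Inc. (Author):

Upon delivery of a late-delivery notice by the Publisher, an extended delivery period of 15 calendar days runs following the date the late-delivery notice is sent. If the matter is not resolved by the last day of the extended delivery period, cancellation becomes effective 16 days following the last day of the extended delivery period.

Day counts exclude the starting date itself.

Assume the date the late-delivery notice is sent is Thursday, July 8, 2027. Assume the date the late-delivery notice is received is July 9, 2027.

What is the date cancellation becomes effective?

The last day of the extended delivery period: 15 calendar days after July 8, 2027 is July 23, 2027.
The date cancellation becomes effective: July 23, 2027 + 16 days = August 8, 2027.

August 8, 2027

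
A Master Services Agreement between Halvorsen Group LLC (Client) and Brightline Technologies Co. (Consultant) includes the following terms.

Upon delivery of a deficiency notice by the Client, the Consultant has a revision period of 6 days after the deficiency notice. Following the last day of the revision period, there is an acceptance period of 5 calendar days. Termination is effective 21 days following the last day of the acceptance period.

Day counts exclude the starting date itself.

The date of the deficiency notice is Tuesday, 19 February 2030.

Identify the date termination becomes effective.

23 March 2030

The last day of the revision period: 6 calendar days after 19 February 2030 is 25 February 2030.
The last day of the acceptance period: 5 calendar days after 25 February 2030 is 2 March 2030.
Adding 21 calendar days to 2 March 2030 gives 23 March 2030, which is the date termination becomes effective.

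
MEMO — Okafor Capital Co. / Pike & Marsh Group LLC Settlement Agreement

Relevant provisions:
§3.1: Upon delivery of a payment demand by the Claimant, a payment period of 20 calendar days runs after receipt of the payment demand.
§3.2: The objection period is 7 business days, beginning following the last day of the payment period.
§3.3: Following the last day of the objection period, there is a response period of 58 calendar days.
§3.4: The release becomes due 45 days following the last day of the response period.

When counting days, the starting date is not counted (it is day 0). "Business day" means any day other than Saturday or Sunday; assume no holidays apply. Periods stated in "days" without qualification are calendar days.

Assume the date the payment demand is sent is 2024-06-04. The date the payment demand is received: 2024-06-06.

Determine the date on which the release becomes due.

2024-10-16

The last day of the payment period: 20 calendar days after 2024-06-06 is 2024-06-26.
From Wednesday, 2024-06-26, 7 business days (Jun 27, Jun 28, Jul 1, Jul 2, Jul 3, Jul 4, Jul 5, skipping weekends) brings us to Friday, 2024-07-05, which is the last day of the objection period.
Adding 58 calendar days to 2024-07-05 gives 2024-09-01, which is the last day of the response period.
The date on which the release becomes due: 2024-09-01 + 45 days = 2024-10-16.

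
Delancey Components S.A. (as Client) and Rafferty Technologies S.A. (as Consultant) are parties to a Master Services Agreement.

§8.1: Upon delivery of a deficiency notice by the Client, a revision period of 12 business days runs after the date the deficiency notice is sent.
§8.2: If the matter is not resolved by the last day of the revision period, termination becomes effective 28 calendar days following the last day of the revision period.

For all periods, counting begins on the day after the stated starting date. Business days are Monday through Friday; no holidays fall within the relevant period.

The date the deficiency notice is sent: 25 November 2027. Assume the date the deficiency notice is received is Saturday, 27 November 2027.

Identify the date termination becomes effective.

From Thursday, 25 November 2027, 12 business days (Nov 26, Nov 29, Nov 30, Dec 1, …, Dec 9, Dec 10, Dec 13, skipping weekends) brings us to Monday, 13 December 2027, which is the last day of the revision period.
The date termination becomes effective: 28 calendar days after 13 December 2027 is 10 January 2028.

10 January 2028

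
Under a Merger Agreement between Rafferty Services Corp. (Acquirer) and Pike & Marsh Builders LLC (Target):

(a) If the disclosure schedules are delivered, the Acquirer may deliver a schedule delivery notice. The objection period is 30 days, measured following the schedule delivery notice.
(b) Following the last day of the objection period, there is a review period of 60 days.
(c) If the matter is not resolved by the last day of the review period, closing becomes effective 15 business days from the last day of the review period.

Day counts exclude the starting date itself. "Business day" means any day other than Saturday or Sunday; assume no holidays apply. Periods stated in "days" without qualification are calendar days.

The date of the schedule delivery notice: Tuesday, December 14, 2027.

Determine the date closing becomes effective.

The last day of the objection period: 30 calendar days after December 14, 2027 is January 13, 2028.
The last day of the review period: January 13, 2028 + 60 days = March 13, 2028.
The date closing becomes effective: 15 business days after Monday, March 13, 2028, skipping weekends — Mar 14, Mar 15, Mar 16, Mar 17, …, Mar 30, Mar 31, Apr 3 — lands on Monday, April 3, 2028.

April 3, 2028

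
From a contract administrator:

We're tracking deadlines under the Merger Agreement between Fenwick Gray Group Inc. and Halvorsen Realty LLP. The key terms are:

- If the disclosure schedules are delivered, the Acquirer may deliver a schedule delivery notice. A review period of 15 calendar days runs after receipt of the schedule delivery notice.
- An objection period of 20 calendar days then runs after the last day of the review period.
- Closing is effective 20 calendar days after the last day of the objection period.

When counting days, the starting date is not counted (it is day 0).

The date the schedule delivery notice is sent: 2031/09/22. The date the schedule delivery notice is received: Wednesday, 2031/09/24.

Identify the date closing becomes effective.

The last day of the review period: 15 calendar days after 2031/09/24 is 2031/10/09.
The last day of the objection period: 2031/10/09 + 20 days = 2031/10/29.
Adding 20 calendar days to 2031/10/29 gives 2031/11/18, which is the date closing becomes effective.

2031/11/18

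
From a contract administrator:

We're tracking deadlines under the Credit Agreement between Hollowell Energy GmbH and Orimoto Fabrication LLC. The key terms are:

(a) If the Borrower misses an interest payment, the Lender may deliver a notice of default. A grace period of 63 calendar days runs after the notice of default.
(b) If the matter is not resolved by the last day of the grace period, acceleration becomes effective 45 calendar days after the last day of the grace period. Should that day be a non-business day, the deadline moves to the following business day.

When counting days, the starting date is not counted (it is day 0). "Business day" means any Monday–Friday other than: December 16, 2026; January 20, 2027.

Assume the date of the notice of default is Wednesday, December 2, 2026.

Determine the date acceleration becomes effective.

Adding 63 calendar days to December 2, 2026 gives February 3, 2027, which is the last day of the grace period.
The date acceleration becomes effective: February 3, 2027 + 45 days = March 20, 2027. That falls on a Saturday, so it rolls to the next business day, Monday, March 22, 2027.

March 22, 2027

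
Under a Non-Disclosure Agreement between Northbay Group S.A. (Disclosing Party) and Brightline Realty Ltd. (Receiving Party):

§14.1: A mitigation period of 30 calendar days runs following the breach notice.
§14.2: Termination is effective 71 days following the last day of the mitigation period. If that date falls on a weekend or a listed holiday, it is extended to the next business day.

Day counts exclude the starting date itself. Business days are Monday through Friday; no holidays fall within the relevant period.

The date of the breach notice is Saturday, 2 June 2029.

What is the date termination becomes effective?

The last day of the mitigation period: 30 calendar days after 2 June 2029 is 2 July 2029.
Adding 71 calendar days to 2 July 2029 gives 11 September 2029, which is the date termination becomes effective. 11 September 2029 is a Tuesday, so no roll-forward applies.

11 September 2029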